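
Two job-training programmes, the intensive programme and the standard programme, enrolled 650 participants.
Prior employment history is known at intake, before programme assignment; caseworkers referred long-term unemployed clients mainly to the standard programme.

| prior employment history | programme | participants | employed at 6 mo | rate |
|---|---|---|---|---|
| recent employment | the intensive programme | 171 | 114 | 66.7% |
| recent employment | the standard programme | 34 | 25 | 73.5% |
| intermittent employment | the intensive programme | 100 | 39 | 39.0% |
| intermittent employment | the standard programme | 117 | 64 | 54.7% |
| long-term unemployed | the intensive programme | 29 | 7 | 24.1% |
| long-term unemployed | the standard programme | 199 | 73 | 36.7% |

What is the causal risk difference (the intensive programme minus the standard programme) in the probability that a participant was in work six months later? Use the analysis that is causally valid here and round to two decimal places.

-0.12

Since prior employment history is a pre-existing factor (not a product of the programme) and it affects the outcome on its own, it is a confounder. The stratified rates, not the pooled rate, identify the causal effect.
Adjusting over the population distribution of prior employment history: 0.315·(0.667−0.735) + 0.334·(0.390−0.547) + 0.351·(0.241−0.367) = -0.118.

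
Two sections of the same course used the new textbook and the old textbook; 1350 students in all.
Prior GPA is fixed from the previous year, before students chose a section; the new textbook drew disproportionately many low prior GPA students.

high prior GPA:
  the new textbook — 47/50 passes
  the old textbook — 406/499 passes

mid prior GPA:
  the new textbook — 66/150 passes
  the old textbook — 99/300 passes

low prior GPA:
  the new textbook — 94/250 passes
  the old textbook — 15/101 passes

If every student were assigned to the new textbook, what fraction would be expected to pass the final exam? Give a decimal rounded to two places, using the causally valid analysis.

Nothing the teaching method does changes prior GPA band; the imbalance is an allocation artefact. With prior GPA band also predicting the outcome, the pooled figure is confounded, and the within-stratum comparison is the causal one.
Standardising the new textbook to the population prior GPA band mix: 0.407·47/50 + 0.333·66/150 + 0.260·94/250 = 0.627.

0.63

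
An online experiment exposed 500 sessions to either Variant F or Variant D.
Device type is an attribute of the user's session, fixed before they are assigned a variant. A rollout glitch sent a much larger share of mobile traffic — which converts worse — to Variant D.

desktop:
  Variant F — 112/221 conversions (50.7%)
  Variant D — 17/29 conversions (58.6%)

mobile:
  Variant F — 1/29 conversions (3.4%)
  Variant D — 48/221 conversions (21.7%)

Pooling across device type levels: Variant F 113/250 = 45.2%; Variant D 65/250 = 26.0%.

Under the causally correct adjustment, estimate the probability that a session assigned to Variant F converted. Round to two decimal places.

Device type differs across variants for reasons unrelated to any effect of the variant itself, and it separately predicts the outcome — a classic confounder. We must compare within device type levels.
Standardising Variant F to the population device type mix: 0.500·112/221 + 0.500·1/29 = 0.271.

0.27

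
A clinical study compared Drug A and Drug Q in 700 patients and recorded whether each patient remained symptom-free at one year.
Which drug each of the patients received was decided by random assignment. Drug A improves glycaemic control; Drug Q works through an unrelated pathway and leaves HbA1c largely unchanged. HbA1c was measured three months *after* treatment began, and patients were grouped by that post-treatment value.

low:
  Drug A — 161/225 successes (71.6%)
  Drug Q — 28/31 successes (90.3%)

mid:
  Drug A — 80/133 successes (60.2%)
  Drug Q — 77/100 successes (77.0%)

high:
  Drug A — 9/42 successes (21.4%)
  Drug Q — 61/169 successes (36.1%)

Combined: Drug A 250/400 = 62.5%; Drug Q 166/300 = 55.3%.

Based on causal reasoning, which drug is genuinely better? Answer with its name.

HbA1c is downstream of the drug. One should not condition on a consequence of treatment, so the overall rates are the right comparison.
Pooled: Drug A 62.5% vs Drug Q 55.3%; Drug A is higher overall.

Drug A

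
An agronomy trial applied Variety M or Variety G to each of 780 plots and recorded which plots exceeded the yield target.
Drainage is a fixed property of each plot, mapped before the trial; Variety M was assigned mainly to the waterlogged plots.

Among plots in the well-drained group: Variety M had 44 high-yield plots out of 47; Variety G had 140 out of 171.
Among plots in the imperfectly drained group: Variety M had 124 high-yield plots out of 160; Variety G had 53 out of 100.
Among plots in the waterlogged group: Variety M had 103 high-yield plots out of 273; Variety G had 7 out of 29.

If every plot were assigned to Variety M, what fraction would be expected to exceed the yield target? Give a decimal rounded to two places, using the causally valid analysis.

0.67

The imbalance in field drainage arose from how plots were allocated, not from anything the variety did; and field drainage independently affects the outcome. The pooled gap is confounded — condition on field drainage.
Standardising Variety M to the population field drainage mix: 0.279·44/47 + 0.333·124/160 + 0.387·103/273 = 0.666.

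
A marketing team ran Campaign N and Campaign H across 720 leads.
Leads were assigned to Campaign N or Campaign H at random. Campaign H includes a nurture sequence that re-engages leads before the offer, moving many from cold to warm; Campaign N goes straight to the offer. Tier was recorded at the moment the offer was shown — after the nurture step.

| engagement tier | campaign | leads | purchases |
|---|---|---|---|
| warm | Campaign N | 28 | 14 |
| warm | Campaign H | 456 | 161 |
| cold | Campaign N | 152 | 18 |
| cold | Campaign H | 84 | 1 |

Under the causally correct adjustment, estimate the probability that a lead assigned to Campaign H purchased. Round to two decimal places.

The stratified and pooled comparisons disagree (Campaign N wins within each engagement tier; Campaign H wins overall), so the answer turns on the causal role of engagement tier.
Engagement tier lies on the pathway campaign → engagement tier → outcome, so adjusting for it blocks the indirect effect. For the total causal effect of campaign, use the unadjusted pooled rates.
So P(outcome | do(Campaign H)) is just the pooled rate for Campaign H: 162/540 = 0.300.

0.30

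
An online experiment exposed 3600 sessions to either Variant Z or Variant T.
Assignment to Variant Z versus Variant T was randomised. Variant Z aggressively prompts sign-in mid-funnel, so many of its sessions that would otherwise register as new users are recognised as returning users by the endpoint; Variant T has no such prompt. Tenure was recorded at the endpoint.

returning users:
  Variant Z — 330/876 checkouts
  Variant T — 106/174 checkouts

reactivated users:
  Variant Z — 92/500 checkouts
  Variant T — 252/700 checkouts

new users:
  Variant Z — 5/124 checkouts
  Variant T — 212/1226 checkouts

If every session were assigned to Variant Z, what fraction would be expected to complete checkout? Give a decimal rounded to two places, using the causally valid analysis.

0.28

The distribution of user tenure is itself part of what the variant does — it is an intermediate outcome. Holding it fixed would remove that part of the effect; the total effect is the pooled difference.
So P(outcome | do(Variant Z)) is just the pooled rate for Variant Z: 427/1500 = 0.285.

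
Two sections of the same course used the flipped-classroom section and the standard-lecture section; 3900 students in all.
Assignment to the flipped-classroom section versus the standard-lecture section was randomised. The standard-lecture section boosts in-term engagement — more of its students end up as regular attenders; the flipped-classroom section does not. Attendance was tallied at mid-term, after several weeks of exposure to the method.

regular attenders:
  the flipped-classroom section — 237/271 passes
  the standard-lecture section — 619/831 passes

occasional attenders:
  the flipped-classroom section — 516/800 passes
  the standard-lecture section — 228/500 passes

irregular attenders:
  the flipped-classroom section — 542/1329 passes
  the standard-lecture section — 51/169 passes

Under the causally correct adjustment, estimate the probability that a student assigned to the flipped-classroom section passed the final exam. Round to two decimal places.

0.54

the flipped-classroom section is higher inside every mid-term attendance stratum but the standard-lecture section is higher in aggregate. Whether to stratify depends on how mid-term attendance relates to the teaching method.
The distribution of mid-term attendance is itself part of what the teaching method does — it is an intermediate outcome. Holding it fixed would remove that part of the effect; the total effect is the pooled difference.
So P(outcome | do(the flipped-classroom section)) is just the pooled rate for the flipped-classroom section: 1295/2400 = 0.540.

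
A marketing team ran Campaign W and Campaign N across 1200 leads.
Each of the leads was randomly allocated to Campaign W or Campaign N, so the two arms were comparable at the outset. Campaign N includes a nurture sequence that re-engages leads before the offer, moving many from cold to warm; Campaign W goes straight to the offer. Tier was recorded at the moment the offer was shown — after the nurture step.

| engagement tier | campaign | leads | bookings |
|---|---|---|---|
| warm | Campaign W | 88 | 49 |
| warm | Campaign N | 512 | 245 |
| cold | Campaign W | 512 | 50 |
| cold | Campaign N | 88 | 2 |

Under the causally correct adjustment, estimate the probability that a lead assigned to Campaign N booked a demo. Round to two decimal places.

The engagement tier-specific comparison favours Campaign W throughout, but the pooled figures favour Campaign N. The question is whether to condition on engagement tier.
Because the campaign influences engagement tier, engagement tier is a post-treatment mediator, not a confounder. Stratifying on it would bias the estimate; the causal effect is the crude pooled difference.
So P(outcome | do(Campaign N)) is just the pooled rate for Campaign N: 247/600 = 0.412.

0.41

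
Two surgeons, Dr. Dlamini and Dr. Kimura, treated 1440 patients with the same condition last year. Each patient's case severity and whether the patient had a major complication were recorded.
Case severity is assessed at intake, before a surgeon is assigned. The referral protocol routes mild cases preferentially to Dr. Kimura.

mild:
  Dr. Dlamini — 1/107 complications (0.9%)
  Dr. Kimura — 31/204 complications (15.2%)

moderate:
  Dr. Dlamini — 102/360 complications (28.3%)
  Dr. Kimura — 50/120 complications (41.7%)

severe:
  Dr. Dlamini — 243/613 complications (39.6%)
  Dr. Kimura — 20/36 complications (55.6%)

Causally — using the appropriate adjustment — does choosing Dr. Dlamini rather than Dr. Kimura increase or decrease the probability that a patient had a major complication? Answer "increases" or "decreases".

The case severity-specific comparison favours Dr. Dlamini throughout, but the pooled figures favour Dr. Kimura. The question is whether to condition on case severity.
Here case severity is a common cause — it drives both which surgeon a case falls under and the outcome. The crude comparison mixes populations; the stratum-specific rates are the causally relevant ones.
Within each level — mild: 0.9% vs 15.2%; moderate: 28.3% vs 41.7%; severe: 39.6% vs 55.6% — Dr. Dlamini is lower every time.

decreases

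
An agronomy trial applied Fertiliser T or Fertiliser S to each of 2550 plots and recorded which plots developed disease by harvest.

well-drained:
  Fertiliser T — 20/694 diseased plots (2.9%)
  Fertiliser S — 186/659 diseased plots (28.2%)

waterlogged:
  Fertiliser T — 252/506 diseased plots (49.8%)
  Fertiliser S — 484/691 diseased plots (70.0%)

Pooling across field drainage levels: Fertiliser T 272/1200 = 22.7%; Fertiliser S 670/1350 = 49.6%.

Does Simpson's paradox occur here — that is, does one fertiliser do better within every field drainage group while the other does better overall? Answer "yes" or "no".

no

Within each field drainage level (well-drained 2.9% vs 28.2%; waterlogged 49.8% vs 70.0%), Fertiliser T has the lower rate every time. Pooled: 22.7% vs 49.6% — Fertiliser T has the lower rate overall. They agree.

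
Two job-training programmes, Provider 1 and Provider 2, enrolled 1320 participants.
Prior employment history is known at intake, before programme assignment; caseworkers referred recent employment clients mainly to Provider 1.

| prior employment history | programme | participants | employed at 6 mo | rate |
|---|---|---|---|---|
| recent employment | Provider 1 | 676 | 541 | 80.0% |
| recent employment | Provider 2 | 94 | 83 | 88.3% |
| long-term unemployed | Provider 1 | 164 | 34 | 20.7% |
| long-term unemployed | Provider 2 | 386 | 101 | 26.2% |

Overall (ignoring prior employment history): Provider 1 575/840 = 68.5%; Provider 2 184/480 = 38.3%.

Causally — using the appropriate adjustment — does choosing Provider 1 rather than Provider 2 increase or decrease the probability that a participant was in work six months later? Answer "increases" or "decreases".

decreases

Since prior employment history is a pre-existing factor (not a product of the programme) and it affects the outcome on its own, it is a confounder. The stratified rates, not the pooled rate, identify the causal effect.
Within each level — recent employment: 80.0% vs 88.3%; long-term unemployed: 20.7% vs 26.2% — Provider 2 is higher every time.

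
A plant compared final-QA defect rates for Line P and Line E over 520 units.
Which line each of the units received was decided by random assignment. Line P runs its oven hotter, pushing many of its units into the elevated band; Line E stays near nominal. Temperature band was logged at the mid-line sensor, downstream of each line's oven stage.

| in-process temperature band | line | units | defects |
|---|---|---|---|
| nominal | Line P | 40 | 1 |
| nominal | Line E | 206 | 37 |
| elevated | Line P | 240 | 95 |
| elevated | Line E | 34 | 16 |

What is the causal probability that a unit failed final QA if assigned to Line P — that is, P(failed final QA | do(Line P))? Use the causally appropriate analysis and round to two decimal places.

Because the line influences in-process temperature band, in-process temperature band is a post-treatment mediator, not a confounder. Stratifying on it would bias the estimate; the causal effect is the crude pooled difference.
So P(outcome | do(Line P)) is just the pooled rate for Line P: 96/280 = 0.343.

0.34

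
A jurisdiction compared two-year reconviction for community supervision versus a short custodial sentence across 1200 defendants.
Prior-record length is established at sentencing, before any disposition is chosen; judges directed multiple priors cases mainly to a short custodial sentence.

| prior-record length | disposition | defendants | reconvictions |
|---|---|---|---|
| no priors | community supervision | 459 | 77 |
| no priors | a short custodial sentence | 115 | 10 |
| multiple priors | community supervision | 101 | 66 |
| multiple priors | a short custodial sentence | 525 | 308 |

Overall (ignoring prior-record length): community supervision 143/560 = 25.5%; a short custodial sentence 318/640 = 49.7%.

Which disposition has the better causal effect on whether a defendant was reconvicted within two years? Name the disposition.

a short custodial sentence

Prior-record length satisfies the back-door criterion: it is not a descendant of the disposition, and it blocks the spurious path from disposition to outcome. Adjusting for it (i.e., using the within-prior-record length rates) gives the causal effect.
Within each level — no priors: 16.8% vs 8.7%; multiple priors: 65.3% vs 58.7% — a short custodial sentence is lower every time.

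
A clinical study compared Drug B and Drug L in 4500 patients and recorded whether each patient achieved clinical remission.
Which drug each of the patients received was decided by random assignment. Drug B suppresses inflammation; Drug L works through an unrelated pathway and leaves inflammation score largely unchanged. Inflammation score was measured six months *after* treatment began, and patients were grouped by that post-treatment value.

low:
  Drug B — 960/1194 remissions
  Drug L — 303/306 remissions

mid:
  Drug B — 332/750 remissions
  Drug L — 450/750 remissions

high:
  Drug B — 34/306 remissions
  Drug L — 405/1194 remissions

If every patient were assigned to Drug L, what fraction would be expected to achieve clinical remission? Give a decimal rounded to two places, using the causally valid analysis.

Within every inflammation score level Drug L has the higher rate, yet pooled Drug B does — Simpson's reversal.
Inflammation score is downstream of the drug. One should not condition on a consequence of treatment, so the overall rates are the right comparison.
So P(outcome | do(Drug L)) is just the pooled rate for Drug L: 1158/2250 = 0.515.

0.51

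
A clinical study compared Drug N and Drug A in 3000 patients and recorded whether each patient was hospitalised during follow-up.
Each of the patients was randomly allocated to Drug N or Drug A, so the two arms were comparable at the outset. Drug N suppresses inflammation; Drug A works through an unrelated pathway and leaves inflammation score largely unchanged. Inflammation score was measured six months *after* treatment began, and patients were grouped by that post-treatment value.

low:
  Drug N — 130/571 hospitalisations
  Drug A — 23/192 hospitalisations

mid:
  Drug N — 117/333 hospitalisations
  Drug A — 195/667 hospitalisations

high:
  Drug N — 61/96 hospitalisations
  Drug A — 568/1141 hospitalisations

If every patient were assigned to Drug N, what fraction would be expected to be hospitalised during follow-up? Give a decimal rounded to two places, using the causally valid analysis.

Drug A is lower inside every inflammation score stratum but Drug N is lower in aggregate. Whether to stratify depends on how inflammation score relates to the drug.
Inflammation score is downstream of the drug. One should not condition on a consequence of treatment, so the overall rates are the right comparison.
So P(outcome | do(Drug N)) is just the pooled rate for Drug N: 308/1000 = 0.308.

0.31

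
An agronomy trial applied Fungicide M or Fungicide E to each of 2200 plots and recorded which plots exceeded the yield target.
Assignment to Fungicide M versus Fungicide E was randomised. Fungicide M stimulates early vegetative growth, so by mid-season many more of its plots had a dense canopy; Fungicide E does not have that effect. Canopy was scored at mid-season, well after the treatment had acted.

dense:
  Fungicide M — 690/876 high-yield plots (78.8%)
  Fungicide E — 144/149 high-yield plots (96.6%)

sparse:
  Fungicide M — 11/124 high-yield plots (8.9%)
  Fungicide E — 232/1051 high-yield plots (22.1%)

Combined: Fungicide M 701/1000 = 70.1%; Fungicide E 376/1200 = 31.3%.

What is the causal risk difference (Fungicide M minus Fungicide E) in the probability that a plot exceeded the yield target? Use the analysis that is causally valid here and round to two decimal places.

Fungicide E is higher inside every mid-season canopy stratum but Fungicide M is higher in aggregate. Whether to stratify depends on how mid-season canopy relates to the fungicide.
Mid-season canopy is downstream of the fungicide. One should not condition on a consequence of treatment, so the overall rates are the right comparison.
The causal difference is the pooled difference: 0.701 − 0.313 = +0.388.

+0.39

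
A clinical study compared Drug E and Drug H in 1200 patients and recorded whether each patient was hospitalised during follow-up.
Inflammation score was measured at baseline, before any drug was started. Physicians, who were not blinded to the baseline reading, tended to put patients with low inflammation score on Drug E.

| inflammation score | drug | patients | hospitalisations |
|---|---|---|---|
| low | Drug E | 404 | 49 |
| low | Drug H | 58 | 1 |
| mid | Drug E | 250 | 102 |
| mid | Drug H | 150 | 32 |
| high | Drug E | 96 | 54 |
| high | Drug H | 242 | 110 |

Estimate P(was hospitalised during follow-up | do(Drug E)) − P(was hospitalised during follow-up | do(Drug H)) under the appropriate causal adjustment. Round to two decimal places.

The stratified and pooled comparisons disagree (Drug H wins within each inflammation score; Drug E wins overall), so the answer turns on the causal role of inflammation score.
The imbalance in inflammation score arose from how patients were allocated, not from anything the drug did; and inflammation score independently affects the outcome. The pooled gap is confounded — condition on inflammation score.
Adjusting over the population distribution of inflammation score: 0.385·(0.121−0.017) + 0.333·(0.408−0.213) + 0.282·(0.562−0.455) = +0.135.

+0.14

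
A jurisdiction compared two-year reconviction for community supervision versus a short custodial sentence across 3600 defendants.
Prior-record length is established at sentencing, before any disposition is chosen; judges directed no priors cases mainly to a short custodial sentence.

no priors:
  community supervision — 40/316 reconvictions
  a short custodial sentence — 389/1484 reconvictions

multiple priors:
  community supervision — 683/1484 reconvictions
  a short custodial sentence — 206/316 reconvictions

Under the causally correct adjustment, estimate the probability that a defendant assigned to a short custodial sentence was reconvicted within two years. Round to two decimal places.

0.46

The imbalance in prior-record length arose from how defendants were allocated, not from anything the disposition did; and prior-record length independently affects the outcome. The pooled gap is confounded — condition on prior-record length.
Standardising a short custodial sentence to the population prior-record length mix: 0.500·389/1484 + 0.500·206/316 = 0.457.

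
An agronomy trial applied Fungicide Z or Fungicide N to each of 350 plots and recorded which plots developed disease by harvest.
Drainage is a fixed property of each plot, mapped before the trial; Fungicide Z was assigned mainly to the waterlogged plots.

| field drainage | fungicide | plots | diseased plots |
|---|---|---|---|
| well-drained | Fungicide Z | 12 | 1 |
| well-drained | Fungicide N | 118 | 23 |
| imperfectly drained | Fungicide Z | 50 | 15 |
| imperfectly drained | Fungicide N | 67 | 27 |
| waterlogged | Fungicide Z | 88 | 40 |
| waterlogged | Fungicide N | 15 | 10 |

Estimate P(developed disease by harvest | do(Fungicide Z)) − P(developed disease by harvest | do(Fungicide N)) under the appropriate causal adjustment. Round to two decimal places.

Nothing the fungicide does changes field drainage; the imbalance is an allocation artefact. With field drainage also predicting the outcome, the pooled figure is confounded, and the within-stratum comparison is the causal one.
Adjusting over the population distribution of field drainage: 0.371·(0.083−0.195) + 0.334·(0.300−0.403) + 0.294·(0.455−0.667) = -0.138.

-0.14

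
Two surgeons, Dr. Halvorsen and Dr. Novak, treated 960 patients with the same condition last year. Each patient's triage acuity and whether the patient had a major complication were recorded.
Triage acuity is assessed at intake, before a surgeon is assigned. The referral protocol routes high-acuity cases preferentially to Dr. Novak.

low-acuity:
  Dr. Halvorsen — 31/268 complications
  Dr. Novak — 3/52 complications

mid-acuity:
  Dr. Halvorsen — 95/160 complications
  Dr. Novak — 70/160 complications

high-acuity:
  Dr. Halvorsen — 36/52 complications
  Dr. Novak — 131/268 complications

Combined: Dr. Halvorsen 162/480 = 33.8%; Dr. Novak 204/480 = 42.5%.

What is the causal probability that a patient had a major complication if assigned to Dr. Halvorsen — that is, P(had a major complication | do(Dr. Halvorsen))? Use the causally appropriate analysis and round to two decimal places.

The imbalance in triage acuity arose from how patients were allocated, not from anything the surgeon did; and triage acuity independently affects the outcome. The pooled gap is confounded — condition on triage acuity.
Standardising Dr. Halvorsen to the population triage acuity mix: 0.333·31/268 + 0.333·95/160 + 0.333·36/52 = 0.467.

0.47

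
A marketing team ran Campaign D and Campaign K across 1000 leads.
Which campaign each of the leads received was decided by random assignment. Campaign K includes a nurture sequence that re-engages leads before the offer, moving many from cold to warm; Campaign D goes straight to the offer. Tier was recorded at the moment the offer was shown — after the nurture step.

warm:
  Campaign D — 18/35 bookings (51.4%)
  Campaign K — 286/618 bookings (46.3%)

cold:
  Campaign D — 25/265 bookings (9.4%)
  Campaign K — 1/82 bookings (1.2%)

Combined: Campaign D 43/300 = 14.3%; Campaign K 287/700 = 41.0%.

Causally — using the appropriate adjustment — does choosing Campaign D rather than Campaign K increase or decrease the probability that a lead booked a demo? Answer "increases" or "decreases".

decreases

Engagement tier is downstream of the campaign. One should not condition on a consequence of treatment, so the overall rates are the right comparison.
Pooled: Campaign D 14.3% vs Campaign K 41.0%; Campaign K is higher overall.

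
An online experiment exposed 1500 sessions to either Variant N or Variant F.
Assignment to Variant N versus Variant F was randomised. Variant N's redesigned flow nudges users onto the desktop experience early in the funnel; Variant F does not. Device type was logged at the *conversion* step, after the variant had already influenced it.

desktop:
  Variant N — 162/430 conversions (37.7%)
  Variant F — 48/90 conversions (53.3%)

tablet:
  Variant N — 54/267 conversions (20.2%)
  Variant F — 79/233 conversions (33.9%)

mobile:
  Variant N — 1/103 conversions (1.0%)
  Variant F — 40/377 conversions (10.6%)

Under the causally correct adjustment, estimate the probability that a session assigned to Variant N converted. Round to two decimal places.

0.27

Stratifying would compare variants among sessions the variants themselves sorted into device type groups — a form of selection on an intermediate. The unconditioned pooled rates give the total causal effect.
So P(outcome | do(Variant N)) is just the pooled rate for Variant N: 217/800 = 0.271.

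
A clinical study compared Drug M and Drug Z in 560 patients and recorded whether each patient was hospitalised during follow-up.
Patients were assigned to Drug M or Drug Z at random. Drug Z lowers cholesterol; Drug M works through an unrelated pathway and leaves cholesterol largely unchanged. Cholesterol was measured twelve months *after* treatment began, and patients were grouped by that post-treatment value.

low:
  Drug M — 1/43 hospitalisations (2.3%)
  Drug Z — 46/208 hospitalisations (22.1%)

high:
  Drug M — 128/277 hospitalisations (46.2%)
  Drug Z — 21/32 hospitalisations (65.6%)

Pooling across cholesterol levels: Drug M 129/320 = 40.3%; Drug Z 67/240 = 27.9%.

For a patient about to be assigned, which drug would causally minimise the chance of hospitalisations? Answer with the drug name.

Within every cholesterol level Drug M has the lower rate, yet pooled Drug Z does — Simpson's reversal.
Cholesterol is recorded after the drug and is itself shifted by it — it sits on the causal path from drug to outcome. Conditioning on a mediator would strip out part of the effect we want; the pooled comparison gives the total causal effect.
Pooled: Drug M 40.3% vs Drug Z 27.9%; Drug Z is lower overall.

Drug Z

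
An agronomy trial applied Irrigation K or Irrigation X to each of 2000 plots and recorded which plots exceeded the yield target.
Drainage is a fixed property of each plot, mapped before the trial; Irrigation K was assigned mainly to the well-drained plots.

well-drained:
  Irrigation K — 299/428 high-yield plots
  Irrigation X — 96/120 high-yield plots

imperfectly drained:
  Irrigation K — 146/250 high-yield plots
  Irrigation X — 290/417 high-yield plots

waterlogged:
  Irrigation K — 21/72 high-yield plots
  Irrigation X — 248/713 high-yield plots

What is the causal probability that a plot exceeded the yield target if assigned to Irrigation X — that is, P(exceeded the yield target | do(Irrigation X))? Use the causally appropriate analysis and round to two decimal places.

Since field drainage is a pre-existing factor (not a product of the irrigation) and it affects the outcome on its own, it is a confounder. The stratified rates, not the pooled rate, identify the causal effect.
Standardising Irrigation X to the population field drainage mix: 0.274·96/120 + 0.334·290/417 + 0.393·248/713 = 0.588.

0.59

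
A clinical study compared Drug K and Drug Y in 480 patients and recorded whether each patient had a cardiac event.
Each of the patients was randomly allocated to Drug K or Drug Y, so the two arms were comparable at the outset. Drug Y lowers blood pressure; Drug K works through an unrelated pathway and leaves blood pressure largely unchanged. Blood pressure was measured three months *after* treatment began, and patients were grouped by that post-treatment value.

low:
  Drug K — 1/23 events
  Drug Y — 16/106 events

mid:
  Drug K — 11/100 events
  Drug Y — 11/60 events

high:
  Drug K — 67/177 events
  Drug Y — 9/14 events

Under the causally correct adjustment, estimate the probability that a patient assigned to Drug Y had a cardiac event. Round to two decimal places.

0.20

Within every blood pressure level Drug K has the lower rate, yet pooled Drug Y does — Simpson's reversal.
Because the drug influences blood pressure, blood pressure is a post-treatment mediator, not a confounder. Stratifying on it would bias the estimate; the causal effect is the crude pooled difference.
So P(outcome | do(Drug Y)) is just the pooled rate for Drug Y: 36/180 = 0.200.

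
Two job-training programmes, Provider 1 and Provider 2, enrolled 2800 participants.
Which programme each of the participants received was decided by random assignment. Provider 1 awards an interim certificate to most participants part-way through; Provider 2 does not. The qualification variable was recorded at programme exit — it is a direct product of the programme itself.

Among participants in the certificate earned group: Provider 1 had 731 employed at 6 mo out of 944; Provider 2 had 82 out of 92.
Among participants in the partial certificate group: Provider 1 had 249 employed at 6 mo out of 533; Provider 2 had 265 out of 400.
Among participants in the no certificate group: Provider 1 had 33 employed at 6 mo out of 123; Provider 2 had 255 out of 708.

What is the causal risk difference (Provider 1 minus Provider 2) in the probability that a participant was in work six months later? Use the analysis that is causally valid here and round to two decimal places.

+0.13

Qualification attained during the programme is downstream of the programme. One should not condition on a consequence of treatment, so the overall rates are the right comparison.
The causal difference is the pooled difference: 0.633 − 0.502 = +0.131.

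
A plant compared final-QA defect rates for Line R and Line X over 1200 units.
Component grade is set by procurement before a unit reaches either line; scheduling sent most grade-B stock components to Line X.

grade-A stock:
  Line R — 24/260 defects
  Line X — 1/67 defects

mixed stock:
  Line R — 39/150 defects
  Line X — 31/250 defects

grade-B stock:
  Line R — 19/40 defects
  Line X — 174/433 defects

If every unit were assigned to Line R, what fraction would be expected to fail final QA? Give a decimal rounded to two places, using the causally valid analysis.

0.30

The component grade-specific comparison favours Line X throughout, but the pooled figures favour Line R. The question is whether to condition on component grade.
Here component grade is a common cause — it drives both which line a case falls under and the outcome. The crude comparison mixes populations; the stratum-specific rates are the causally relevant ones.
Standardising Line R to the population component grade mix: 0.273·24/260 + 0.333·39/150 + 0.394·19/40 = 0.299.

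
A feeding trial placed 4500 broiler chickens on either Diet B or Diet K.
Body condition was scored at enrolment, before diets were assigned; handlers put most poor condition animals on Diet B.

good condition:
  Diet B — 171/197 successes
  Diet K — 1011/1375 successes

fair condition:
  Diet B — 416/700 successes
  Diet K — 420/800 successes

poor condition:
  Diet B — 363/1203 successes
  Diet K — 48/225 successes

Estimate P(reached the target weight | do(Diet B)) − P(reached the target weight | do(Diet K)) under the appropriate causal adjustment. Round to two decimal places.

+0.10

Starting body condition satisfies the back-door criterion: it is not a descendant of the diet, and it blocks the spurious path from diet to outcome. Adjusting for it (i.e., using the within-starting body condition rates) gives the causal effect.
Adjusting over the population distribution of starting body condition: 0.349·(0.868−0.735) + 0.333·(0.594−0.525) + 0.317·(0.302−0.213) = +0.098.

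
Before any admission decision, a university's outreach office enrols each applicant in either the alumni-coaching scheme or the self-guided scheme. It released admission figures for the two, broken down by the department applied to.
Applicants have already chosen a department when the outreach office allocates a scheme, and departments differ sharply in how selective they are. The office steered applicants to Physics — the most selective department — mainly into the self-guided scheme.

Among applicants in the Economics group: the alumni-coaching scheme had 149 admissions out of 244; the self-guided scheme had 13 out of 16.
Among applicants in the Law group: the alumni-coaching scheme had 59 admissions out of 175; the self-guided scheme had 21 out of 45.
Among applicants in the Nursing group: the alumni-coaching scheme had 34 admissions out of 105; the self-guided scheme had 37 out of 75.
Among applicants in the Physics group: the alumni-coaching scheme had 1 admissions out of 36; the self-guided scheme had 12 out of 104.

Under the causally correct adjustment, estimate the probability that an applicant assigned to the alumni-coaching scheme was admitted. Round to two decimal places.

Within every department level the self-guided scheme has the higher rate, yet pooled the alumni-coaching scheme does — Simpson's reversal.
Department differs across outreach schemes for reasons unrelated to any effect of the outreach scheme itself, and it separately predicts the outcome — a classic confounder. We must compare within department levels.
Standardising the alumni-coaching scheme to the population department mix: 0.325·149/244 + 0.275·59/175 + 0.225·34/105 + 0.175·1/36 = 0.369.

0.37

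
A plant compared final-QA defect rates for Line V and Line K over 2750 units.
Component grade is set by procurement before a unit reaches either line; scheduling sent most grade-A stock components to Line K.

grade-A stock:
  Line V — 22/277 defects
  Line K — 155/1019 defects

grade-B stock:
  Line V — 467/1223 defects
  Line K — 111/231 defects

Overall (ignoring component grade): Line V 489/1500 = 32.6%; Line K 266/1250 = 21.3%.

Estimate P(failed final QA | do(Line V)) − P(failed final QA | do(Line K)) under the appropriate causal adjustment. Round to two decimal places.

Since component grade is a pre-existing factor (not a product of the line) and it affects the outcome on its own, it is a confounder. The stratified rates, not the pooled rate, identify the causal effect.
Adjusting over the population distribution of component grade: 0.471·(0.079−0.152) + 0.529·(0.382−0.481) = -0.086.

-0.09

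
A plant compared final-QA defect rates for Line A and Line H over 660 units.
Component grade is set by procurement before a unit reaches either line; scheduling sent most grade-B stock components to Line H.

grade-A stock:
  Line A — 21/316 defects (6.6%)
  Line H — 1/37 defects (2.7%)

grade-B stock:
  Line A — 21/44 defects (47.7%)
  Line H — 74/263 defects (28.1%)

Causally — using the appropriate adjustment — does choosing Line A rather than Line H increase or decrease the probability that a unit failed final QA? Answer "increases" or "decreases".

increases

The component grade-specific comparison favours Line H throughout, but the pooled figures favour Line A. The question is whether to condition on component grade.
Component grade is set before the line has any effect — it is not caused by the line — and it independently drives the outcome. That makes it a confounder, so the causal comparison is within component grade levels.
Within each level — grade-A stock: 6.6% vs 2.7%; grade-B stock: 47.7% vs 28.1% — Line H is lower every time.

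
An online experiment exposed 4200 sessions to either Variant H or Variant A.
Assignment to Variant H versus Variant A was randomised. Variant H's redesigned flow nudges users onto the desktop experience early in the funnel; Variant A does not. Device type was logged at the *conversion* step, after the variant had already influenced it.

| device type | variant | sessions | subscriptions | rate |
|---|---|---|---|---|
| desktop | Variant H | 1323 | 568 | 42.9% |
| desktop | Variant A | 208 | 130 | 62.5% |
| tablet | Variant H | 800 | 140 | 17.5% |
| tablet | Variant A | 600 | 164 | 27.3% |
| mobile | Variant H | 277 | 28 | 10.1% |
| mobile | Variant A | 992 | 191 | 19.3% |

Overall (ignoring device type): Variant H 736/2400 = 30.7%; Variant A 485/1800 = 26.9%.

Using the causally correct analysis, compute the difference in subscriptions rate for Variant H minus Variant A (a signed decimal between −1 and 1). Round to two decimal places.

Variant A is higher inside every device type stratum but Variant H is higher in aggregate. Whether to stratify depends on how device type relates to the variant.
Stratifying would compare variants among sessions the variants themselves sorted into device type groups — a form of selection on an intermediate. The unconditioned pooled rates give the total causal effect.
The causal difference is the pooled difference: 0.307 − 0.269 = +0.037.

+0.04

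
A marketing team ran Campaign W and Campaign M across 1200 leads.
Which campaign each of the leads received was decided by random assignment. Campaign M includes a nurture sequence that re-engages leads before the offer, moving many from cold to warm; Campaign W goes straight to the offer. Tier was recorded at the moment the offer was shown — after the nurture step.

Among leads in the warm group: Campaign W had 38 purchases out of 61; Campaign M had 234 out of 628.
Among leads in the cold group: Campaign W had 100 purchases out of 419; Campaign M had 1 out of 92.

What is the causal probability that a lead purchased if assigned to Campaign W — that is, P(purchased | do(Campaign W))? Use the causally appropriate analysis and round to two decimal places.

0.29

Engagement tier is downstream of the campaign. One should not condition on a consequence of treatment, so the overall rates are the right comparison.
So P(outcome | do(Campaign W)) is just the pooled rate for Campaign W: 138/480 = 0.287.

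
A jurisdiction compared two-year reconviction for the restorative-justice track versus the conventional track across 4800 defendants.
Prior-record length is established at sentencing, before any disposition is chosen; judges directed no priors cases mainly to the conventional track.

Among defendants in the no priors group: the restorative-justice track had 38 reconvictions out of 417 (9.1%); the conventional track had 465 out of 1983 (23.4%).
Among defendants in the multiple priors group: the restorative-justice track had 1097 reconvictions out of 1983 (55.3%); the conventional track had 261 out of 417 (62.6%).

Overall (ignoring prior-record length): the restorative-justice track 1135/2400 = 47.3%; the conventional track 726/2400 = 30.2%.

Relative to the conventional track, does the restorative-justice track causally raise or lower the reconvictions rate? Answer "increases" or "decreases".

decreases

the restorative-justice track is lower inside every prior-record length stratum but the conventional track is lower in aggregate. Whether to stratify depends on how prior-record length relates to the disposition.
Since prior-record length is a pre-existing factor (not a product of the disposition) and it affects the outcome on its own, it is a confounder. The stratified rates, not the pooled rate, identify the causal effect.
Within each level — no priors: 9.1% vs 23.4%; multiple priors: 55.3% vs 62.6% — the restorative-justice track is lower every time.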